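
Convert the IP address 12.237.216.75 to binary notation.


12 = 00001100
237 = 11101101
216 = 11011000
75 = 01001011
Binary: 00001100.11101101.11011000.01001011


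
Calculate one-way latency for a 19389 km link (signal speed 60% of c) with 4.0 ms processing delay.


Speed = 0.6 * 3e5 km/s = 180000 km/s
Propagation delay = 19389 / 180000 = 0.1077 s = 107.7167 ms
Processing delay = 4.0 ms
Total one-way latency = 111.7167 ms


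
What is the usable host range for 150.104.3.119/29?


Network: 150.104.3.112
Broadcast: 150.104.3.119
First usable = network + 1
Last usable = broadcast - 1
Range: 150.104.3.113 to 150.104.3.118


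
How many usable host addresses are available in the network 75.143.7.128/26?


Host bits = 32 - 26 = 6
Total addresses = 2^6 = 64
Usable = total - 2 (network and broadcast)
Usable hosts: 62


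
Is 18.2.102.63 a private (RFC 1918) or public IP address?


RFC 1918 private ranges:
  10.0.0.0/8 (10.0.0.0 - 10.255.255.255)
  172.16.0.0/12 (172.16.0.0 - 172.31.255.255)
  192.168.0.0/16 (192.168.0.0 - 192.168.255.255)
Public (not in any RFC 1918 range)


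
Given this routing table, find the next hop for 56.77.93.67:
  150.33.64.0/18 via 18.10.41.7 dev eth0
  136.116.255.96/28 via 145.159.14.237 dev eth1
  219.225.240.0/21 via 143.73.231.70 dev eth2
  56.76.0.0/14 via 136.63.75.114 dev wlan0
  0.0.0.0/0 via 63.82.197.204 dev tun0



Longest prefix match for 56.77.93.67:
  /18 150.33.64.0: no
  /28 136.116.255.96: no
  /21 219.225.240.0: no
  /14 56.76.0.0: MATCH
  /0 0.0.0.0: MATCH
Selected: next-hop 136.63.75.114 via wlan0 (matched /14)


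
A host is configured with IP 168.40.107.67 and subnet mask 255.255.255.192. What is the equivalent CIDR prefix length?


Binary: 11111111.11111111.11111111.11000000
Count leading 1s
Prefix: /26


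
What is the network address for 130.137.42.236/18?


IP:   10000010.10001001.00101010.11101100
Mask: 11111111.11111111.11000000.00000000
AND operation:
Net:  10000010.10001001.00000000.00000000
Network: 130.137.0.0/18


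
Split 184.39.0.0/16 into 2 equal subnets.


New prefix = 16 + 1 = 17
Each subnet has 32768 addresses
  184.39.0.0/17
  184.39.128.0/17
Subnets: 184.39.0.0/17, 184.39.128.0/17


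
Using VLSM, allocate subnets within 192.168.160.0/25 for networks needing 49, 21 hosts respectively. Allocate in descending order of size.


49 hosts -> /26 (62 usable): 192.168.160.0/26
21 hosts -> /27 (30 usable): 192.168.160.64/27
Allocation: 192.168.160.0/26 (49 hosts, 62 usable); 192.168.160.64/27 (21 hosts, 30 usable)


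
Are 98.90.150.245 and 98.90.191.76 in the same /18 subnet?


Mask: 255.255.192.0
98.90.150.245 AND mask = 98.90.128.0
98.90.191.76 AND mask = 98.90.128.0
Yes, same subnet (98.90.128.0)


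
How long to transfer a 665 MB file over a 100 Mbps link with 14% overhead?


Effective throughput = 100 * (1 - 14/100) = 86 Mbps
File size in Mb = 665 * 8 = 5320 Mb
Time = 5320 / 86
Time = 61.8605 seconds


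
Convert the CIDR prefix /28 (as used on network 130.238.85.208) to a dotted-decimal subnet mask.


/28 means 28 network bits, 4 host bits
Binary: 11111111111111111111111111110000
Mask: 255.255.255.240


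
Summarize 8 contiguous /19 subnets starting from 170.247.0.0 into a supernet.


Original prefix: /19
Number of subnets: 8 = 2^3
New prefix = 19 - 3 = 16
Supernet: 170.247.0.0/16


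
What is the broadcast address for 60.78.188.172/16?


Network: 60.78.0.0/16
Host bits = 16
Set all host bits to 1:
Broadcast: 60.78.255.255


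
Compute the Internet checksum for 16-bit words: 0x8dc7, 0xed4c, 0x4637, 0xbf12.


Sum all words (with carry folding):
+ 0x8dc7 = 0x8dc7
+ 0xed4c = 0x7b14
+ 0x4637 = 0xc14b
+ 0xbf12 = 0x805e
One's complement: ~0x805e
Checksum = 0x7fa1


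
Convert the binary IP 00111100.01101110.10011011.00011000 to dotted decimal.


00111100 = 60
01101110 = 110
10011011 = 155
00011000 = 24
IP: 60.110.155.24


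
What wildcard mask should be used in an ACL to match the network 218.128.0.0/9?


Subnet mask: 255.128.0.0
Wildcard = 255.255.255.255 - subnet mask
255 - 255 = 0
255 - 128 = 127
255 - 0 = 255
255 - 0 = 255
Wildcard: 0.127.255.255


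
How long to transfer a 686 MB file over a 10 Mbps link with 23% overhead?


Effective throughput = 10 * (1 - 23/100) = 7.7 Mbps
File size in Mb = 686 * 8 = 5488 Mb
Time = 5488 / 7.7
Time = 712.7273 seconds


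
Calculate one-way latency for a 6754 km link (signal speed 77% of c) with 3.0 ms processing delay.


Speed = 0.77 * 3e5 km/s = 231000 km/s
Propagation delay = 6754 / 231000 = 0.0292 s = 29.2381 ms
Processing delay = 3.0 ms
Total one-way latency = 32.2381 ms


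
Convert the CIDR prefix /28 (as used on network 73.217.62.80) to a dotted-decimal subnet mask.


/28 means 28 network bits, 4 host bits
Binary: 11111111111111111111111111110000
Mask: 255.255.255.240


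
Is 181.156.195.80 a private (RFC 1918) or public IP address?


RFC 1918 private ranges:
  10.0.0.0/8 (10.0.0.0 - 10.255.255.255)
  172.16.0.0/12 (172.16.0.0 - 172.31.255.255)
  192.168.0.0/16 (192.168.0.0 - 192.168.255.255)
Public (not in any RFC 1918 range)


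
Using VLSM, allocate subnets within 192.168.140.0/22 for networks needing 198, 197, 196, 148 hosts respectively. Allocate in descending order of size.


198 hosts -> /24 (254 usable): 192.168.140.0/24
197 hosts -> /24 (254 usable): 192.168.141.0/24
196 hosts -> /24 (254 usable): 192.168.142.0/24
148 hosts -> /24 (254 usable): 192.168.143.0/24
Allocation: 192.168.140.0/24 (198 hosts, 254 usable); 192.168.141.0/24 (197 hosts, 254 usable); 192.168.142.0/24 (196 hosts, 254 usable); 192.168.143.0/24 (148 hosts, 254 usable)


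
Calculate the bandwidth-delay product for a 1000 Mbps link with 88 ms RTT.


BDP = bandwidth * RTT
= 1000 Mbps * 88 ms
= 1000 * 1e6 * 88 / 1000 bits
= 88000000 bits
= 11000000 bytes
= 10742.1875 KB
BDP = 88000000 bits (11000000 bytes)


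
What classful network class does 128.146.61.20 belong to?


First octet: 128
Binary: 10000000
10xxxxxx -> Class B (128-191)
Class B, default mask 255.255.0.0 (/16)


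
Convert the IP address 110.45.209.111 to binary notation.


110 = 01101110
45 = 00101101
209 = 11010001
111 = 01101111
Binary: 01101110.00101101.11010001.01101111


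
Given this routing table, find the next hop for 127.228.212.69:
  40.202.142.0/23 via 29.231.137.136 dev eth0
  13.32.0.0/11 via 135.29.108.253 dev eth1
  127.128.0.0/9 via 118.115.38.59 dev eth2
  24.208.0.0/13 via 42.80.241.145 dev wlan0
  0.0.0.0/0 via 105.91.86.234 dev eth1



Longest prefix match for 127.228.212.69:
  /23 40.202.142.0: no
  /11 13.32.0.0: no
  /9 127.128.0.0: MATCH
  /13 24.208.0.0: no
  /0 0.0.0.0: MATCH
Selected: next-hop 118.115.38.59 via eth2 (matched /9)


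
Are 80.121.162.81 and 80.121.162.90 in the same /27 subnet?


Mask: 255.255.255.224
80.121.162.81 AND mask = 80.121.162.64
80.121.162.90 AND mask = 80.121.162.64
Yes, same subnet (80.121.162.64)


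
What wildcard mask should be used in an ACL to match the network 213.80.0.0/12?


Subnet mask: 255.240.0.0
Wildcard = 255.255.255.255 - subnet mask
255 - 255 = 0
255 - 240 = 15
255 - 0 = 255
255 - 0 = 255
Wildcard: 0.15.255.255


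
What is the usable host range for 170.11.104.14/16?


Network: 170.11.0.0
Broadcast: 170.11.255.255
First usable = network + 1
Last usable = broadcast - 1
Range: 170.11.0.1 to 170.11.255.254


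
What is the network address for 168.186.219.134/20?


IP:   10101000.10111010.11011011.10000110
Mask: 11111111.11111111.11110000.00000000
AND operation:
Net:  10101000.10111010.11010000.00000000
Network: 168.186.208.0/20


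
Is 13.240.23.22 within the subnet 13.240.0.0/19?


Subnet network: 13.240.0.0
Test IP AND mask: 13.240.0.0
Yes, 13.240.23.22 is in 13.240.0.0/19


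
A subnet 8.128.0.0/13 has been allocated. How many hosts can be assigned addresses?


Host bits = 32 - 13 = 19
Total addresses = 2^19 = 524288
Usable = total - 2 (network and broadcast)
Usable hosts: 524286


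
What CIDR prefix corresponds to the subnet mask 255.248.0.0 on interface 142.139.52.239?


Binary: 11111111.11111000.00000000.00000000
Count leading 1s
Prefix: /13


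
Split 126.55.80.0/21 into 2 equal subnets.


New prefix = 21 + 1 = 22
Each subnet has 1024 addresses
  126.55.80.0/22
  126.55.84.0/22
Subnets: 126.55.80.0/22, 126.55.84.0/22


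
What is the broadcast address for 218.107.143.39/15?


Network: 218.106.0.0/15
Host bits = 17
Set all host bits to 1:
Broadcast: 218.107.255.255


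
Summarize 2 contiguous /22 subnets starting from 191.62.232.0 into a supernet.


Original prefix: /22
Number of subnets: 2 = 2^1
New prefix = 22 - 1 = 21
Supernet: 191.62.232.0/21


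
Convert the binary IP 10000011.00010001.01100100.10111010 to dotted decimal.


10000011 = 131
00010001 = 17
01100100 = 100
10111010 = 186
IP: 131.17.100.186


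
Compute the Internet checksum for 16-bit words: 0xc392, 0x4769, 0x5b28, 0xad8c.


Sum all words (with carry folding):
+ 0xc392 = 0xc392
+ 0x4769 = 0x0afc
+ 0x5b28 = 0x6624
+ 0xad8c = 0x13b1
One's complement: ~0x13b1
Checksum = 0xec4e


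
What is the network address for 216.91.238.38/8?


IP:   11011000.01011011.11101110.00100110
Mask: 11111111.00000000.00000000.00000000
AND operation:
Net:  11011000.00000000.00000000.00000000
Network: 216.0.0.0/8


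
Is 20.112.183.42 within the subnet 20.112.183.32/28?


Subnet network: 20.112.183.32
Test IP AND mask: 20.112.183.32
Yes, 20.112.183.42 is in 20.112.183.32/28


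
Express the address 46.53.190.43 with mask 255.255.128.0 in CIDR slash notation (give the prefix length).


Binary: 11111111.11111111.10000000.00000000
Count leading 1s
Prefix: /17


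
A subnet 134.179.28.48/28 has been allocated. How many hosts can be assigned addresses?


Host bits = 32 - 28 = 4
Total addresses = 2^4 = 16
Usable = total - 2 (network and broadcast)
Usable hosts: 14


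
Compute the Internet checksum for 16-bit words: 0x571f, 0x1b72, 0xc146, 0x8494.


Sum all words (with carry folding):
+ 0x571f = 0x571f
+ 0x1b72 = 0x7291
+ 0xc146 = 0x33d8
+ 0x8494 = 0xb86c
One's complement: ~0xb86c
Checksum = 0x4793


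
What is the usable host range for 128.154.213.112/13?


Network: 128.152.0.0
Broadcast: 128.159.255.255
First usable = network + 1
Last usable = broadcast - 1
Range: 128.152.0.1 to 128.159.255.254


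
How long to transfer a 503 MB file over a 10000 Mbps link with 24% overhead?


Effective throughput = 10000 * (1 - 24/100) = 7600 Mbps
File size in Mb = 503 * 8 = 4024 Mb
Time = 4024 / 7600
Time = 0.5295 seconds


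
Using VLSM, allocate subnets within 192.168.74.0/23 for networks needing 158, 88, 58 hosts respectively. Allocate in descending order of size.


158 hosts -> /24 (254 usable): 192.168.74.0/24
88 hosts -> /25 (126 usable): 192.168.75.0/25
58 hosts -> /26 (62 usable): 192.168.75.128/26
Allocation: 192.168.74.0/24 (158 hosts, 254 usable); 192.168.75.0/25 (88 hosts, 126 usable); 192.168.75.128/26 (58 hosts, 62 usable)


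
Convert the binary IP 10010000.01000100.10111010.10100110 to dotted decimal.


10010000 = 144
01000100 = 68
10111010 = 186
10100110 = 166
IP: 144.68.186.166


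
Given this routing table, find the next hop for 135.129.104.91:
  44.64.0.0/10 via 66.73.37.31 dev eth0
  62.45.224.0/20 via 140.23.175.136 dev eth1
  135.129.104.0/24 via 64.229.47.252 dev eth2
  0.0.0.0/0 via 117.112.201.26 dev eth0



Longest prefix match for 135.129.104.91:
  /10 44.64.0.0: no
  /20 62.45.224.0: no
  /24 135.129.104.0: MATCH
  /0 0.0.0.0: MATCH
Selected: next-hop 64.229.47.252 via eth2 (matched /24)


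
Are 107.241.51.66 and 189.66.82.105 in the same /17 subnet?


Mask: 255.255.128.0
107.241.51.66 AND mask = 107.241.0.0
189.66.82.105 AND mask = 189.66.0.0
No, different subnets (107.241.0.0 vs 189.66.0.0)


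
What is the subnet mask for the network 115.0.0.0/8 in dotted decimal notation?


/8 means 8 network bits, 24 host bits
Binary: 11111111000000000000000000000000
Mask: 255.0.0.0


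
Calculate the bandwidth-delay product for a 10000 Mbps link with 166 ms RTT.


BDP = bandwidth * RTT
= 10000 Mbps * 166 ms
= 10000 * 1e6 * 166 / 1000 bits
= 1660000000 bits
= 207500000 bytes
= 202636.7188 KB
BDP = 1660000000 bits (207500000 bytes)


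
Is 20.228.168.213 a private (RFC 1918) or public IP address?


RFC 1918 private ranges:
  10.0.0.0/8 (10.0.0.0 - 10.255.255.255)
  172.16.0.0/12 (172.16.0.0 - 172.31.255.255)
  192.168.0.0/16 (192.168.0.0 - 192.168.255.255)
Public (not in any RFC 1918 range)


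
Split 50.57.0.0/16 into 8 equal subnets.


New prefix = 16 + 3 = 19
Each subnet has 8192 addresses
  50.57.0.0/19
  50.57.32.0/19
  50.57.64.0/19
  50.57.96.0/19
  50.57.128.0/19
  50.57.160.0/19
  50.57.192.0/19
  50.57.224.0/19
Subnets: 50.57.0.0/19, 50.57.32.0/19, 50.57.64.0/19, 50.57.96.0/19, 50.57.128.0/19, 50.57.160.0/19, 50.57.192.0/19, 50.57.224.0/19


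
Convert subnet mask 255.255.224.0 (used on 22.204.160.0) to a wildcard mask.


Subnet mask: 255.255.224.0
Wildcard = 255.255.255.255 - subnet mask
255 - 255 = 0
255 - 255 = 0
255 - 224 = 31
255 - 0 = 255
Wildcard: 0.0.31.255


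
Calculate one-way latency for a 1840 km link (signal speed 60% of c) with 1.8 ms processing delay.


Speed = 0.6 * 3e5 km/s = 180000 km/s
Propagation delay = 1840 / 180000 = 0.0102 s = 10.2222 ms
Processing delay = 1.8 ms
Total one-way latency = 12.0222 ms


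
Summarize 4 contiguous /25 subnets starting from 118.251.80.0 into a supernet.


Original prefix: /25
Number of subnets: 4 = 2^2
New prefix = 25 - 2 = 23
Supernet: 118.251.80.0/23


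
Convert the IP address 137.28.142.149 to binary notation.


137 = 10001001
28 = 00011100
142 = 10001110
149 = 10010101
Binary: 10001001.00011100.10001110.10010101


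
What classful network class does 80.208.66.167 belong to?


First octet: 80
Binary: 01010000
0xxxxxxx -> Class A (1-126)
Class A, default mask 255.0.0.0 (/8)


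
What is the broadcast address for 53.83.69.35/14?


Network: 53.80.0.0/14
Host bits = 18
Set all host bits to 1:
Broadcast: 53.83.255.255


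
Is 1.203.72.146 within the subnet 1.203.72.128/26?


Subnet network: 1.203.72.128
Test IP AND mask: 1.203.72.128
Yes, 1.203.72.146 is in 1.203.72.128/26


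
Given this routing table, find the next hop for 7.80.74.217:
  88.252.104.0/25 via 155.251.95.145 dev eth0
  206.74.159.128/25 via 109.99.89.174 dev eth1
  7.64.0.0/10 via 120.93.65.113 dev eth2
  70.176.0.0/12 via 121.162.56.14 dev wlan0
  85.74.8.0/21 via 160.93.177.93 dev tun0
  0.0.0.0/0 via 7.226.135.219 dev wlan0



Longest prefix match for 7.80.74.217:
  /25 88.252.104.0: no
  /25 206.74.159.128: no
  /10 7.64.0.0: MATCH
  /12 70.176.0.0: no
  /21 85.74.8.0: no
  /0 0.0.0.0: MATCH
Selected: next-hop 120.93.65.113 via eth2 (matched /10)


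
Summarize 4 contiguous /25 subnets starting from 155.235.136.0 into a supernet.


Original prefix: /25
Number of subnets: 4 = 2^2
New prefix = 25 - 2 = 23
Supernet: 155.235.136.0/23


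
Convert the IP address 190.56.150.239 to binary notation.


190 = 10111110
56 = 00111000
150 = 10010110
239 = 11101111
Binary: 10111110.00111000.10010110.11101111


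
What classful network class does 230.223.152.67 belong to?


First octet: 230
Binary: 11100110
1110xxxx -> Class D (224-239)
Class D (multicast), default mask N/A


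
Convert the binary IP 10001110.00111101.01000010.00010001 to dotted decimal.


10001110 = 142
00111101 = 61
01000010 = 66
00010001 = 17
IP: 142.61.66.17


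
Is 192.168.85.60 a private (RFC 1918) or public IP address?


RFC 1918 private ranges:
  10.0.0.0/8 (10.0.0.0 - 10.255.255.255)
  172.16.0.0/12 (172.16.0.0 - 172.31.255.255)
  192.168.0.0/16 (192.168.0.0 - 192.168.255.255)
Private (in 192.168.0.0/16)


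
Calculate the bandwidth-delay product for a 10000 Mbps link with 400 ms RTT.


BDP = bandwidth * RTT
= 10000 Mbps * 400 ms
= 10000 * 1e6 * 400 / 1000 bits
= 4000000000 bits
= 500000000 bytes
= 488281.25 KB
BDP = 4000000000 bits (500000000 bytes)


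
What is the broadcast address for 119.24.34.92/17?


Network: 119.24.0.0/17
Host bits = 15
Set all host bits to 1:
Broadcast: 119.24.127.255


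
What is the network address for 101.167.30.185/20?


IP:   01100101.10100111.00011110.10111001
Mask: 11111111.11111111.11110000.00000000
AND operation:
Net:  01100101.10100111.00010000.00000000
Network: 101.167.16.0/20


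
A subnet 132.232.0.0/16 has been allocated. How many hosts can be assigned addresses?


Host bits = 32 - 16 = 16
Total addresses = 2^16 = 65536
Usable = total - 2 (network and broadcast)
Usable hosts: 65534


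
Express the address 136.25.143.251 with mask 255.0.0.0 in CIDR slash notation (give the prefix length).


Binary: 11111111.00000000.00000000.00000000
Count leading 1s
Prefix: /8


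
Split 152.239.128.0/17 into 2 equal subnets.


New prefix = 17 + 1 = 18
Each subnet has 16384 addresses
  152.239.128.0/18
  152.239.192.0/18
Subnets: 152.239.128.0/18, 152.239.192.0/18


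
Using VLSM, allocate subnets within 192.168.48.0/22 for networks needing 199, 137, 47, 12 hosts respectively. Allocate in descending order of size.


199 hosts -> /24 (254 usable): 192.168.48.0/24
137 hosts -> /24 (254 usable): 192.168.49.0/24
47 hosts -> /26 (62 usable): 192.168.50.0/26
12 hosts -> /28 (14 usable): 192.168.50.64/28
Allocation: 192.168.48.0/24 (199 hosts, 254 usable); 192.168.49.0/24 (137 hosts, 254 usable); 192.168.50.0/26 (47 hosts, 62 usable); 192.168.50.64/28 (12 hosts, 14 usable)


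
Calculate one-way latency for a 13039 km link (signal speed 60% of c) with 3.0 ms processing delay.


Speed = 0.6 * 3e5 km/s = 180000 km/s
Propagation delay = 13039 / 180000 = 0.0724 s = 72.4389 ms
Processing delay = 3.0 ms
Total one-way latency = 75.4389 ms


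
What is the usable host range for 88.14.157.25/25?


Network: 88.14.157.0
Broadcast: 88.14.157.127
First usable = network + 1
Last usable = broadcast - 1
Range: 88.14.157.1 to 88.14.157.126


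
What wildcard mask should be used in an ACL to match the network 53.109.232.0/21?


Subnet mask: 255.255.248.0
Wildcard = 255.255.255.255 - subnet mask
255 - 255 = 0
255 - 255 = 0
255 - 248 = 7
255 - 0 = 255
Wildcard: 0.0.7.255


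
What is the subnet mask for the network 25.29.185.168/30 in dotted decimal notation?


/30 means 30 network bits, 2 host bits
Binary: 11111111111111111111111111111100
Mask: 255.255.255.252


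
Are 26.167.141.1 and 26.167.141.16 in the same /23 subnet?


Mask: 255.255.254.0
26.167.141.1 AND mask = 26.167.140.0
26.167.141.16 AND mask = 26.167.140.0
Yes, same subnet (26.167.140.0)


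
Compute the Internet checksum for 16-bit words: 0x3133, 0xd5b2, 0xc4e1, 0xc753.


Sum all words (with carry folding):
+ 0x3133 = 0x3133
+ 0xd5b2 = 0x06e6
+ 0xc4e1 = 0xcbc7
+ 0xc753 = 0x931b
One's complement: ~0x931b
Checksum = 0x6ce4


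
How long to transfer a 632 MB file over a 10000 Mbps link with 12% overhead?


Effective throughput = 10000 * (1 - 12/100) = 8800 Mbps
File size in Mb = 632 * 8 = 5056 Mb
Time = 5056 / 8800
Time = 0.5745 seconds


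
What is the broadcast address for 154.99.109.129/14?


Network: 154.96.0.0/14
Host bits = 18
Set all host bits to 1:
Broadcast: 154.99.255.255


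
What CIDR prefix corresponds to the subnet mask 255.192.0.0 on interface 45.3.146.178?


Binary: 11111111.11000000.00000000.00000000
Count leading 1s
Prefix: /10


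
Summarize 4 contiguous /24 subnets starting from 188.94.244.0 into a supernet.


Original prefix: /24
Number of subnets: 4 = 2^2
New prefix = 24 - 2 = 22
Supernet: 188.94.244.0/22


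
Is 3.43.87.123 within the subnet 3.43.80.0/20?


Subnet network: 3.43.80.0
Test IP AND mask: 3.43.80.0
Yes, 3.43.87.123 is in 3.43.80.0/20


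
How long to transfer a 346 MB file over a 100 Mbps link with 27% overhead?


Effective throughput = 100 * (1 - 27/100) = 73 Mbps
File size in Mb = 346 * 8 = 2768 Mb
Time = 2768 / 73
Time = 37.9178 seconds


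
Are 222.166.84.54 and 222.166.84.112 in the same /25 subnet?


Mask: 255.255.255.128
222.166.84.54 AND mask = 222.166.84.0
222.166.84.112 AND mask = 222.166.84.0
Yes, same subnet (222.166.84.0)


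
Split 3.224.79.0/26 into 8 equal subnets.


New prefix = 26 + 3 = 29
Each subnet has 8 addresses
  3.224.79.0/29
  3.224.79.8/29
  3.224.79.16/29
  3.224.79.24/29
  3.224.79.32/29
  3.224.79.40/29
  3.224.79.48/29
  3.224.79.56/29
Subnets: 3.224.79.0/29, 3.224.79.8/29, 3.224.79.16/29, 3.224.79.24/29, 3.224.79.32/29, 3.224.79.40/29, 3.224.79.48/29, 3.224.79.56/29


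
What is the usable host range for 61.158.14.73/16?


Network: 61.158.0.0
Broadcast: 61.158.255.255
First usable = network + 1
Last usable = broadcast - 1
Range: 61.158.0.1 to 61.158.255.254


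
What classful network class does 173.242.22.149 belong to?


First octet: 173
Binary: 10101101
10xxxxxx -> Class B (128-191)
Class B, default mask 255.255.0.0 (/16)


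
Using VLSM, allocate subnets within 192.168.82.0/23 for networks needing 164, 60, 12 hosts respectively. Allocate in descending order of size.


164 hosts -> /24 (254 usable): 192.168.82.0/24
60 hosts -> /26 (62 usable): 192.168.83.0/26
12 hosts -> /28 (14 usable): 192.168.83.64/28
Allocation: 192.168.82.0/24 (164 hosts, 254 usable); 192.168.83.0/26 (60 hosts, 62 usable); 192.168.83.64/28 (12 hosts, 14 usable)


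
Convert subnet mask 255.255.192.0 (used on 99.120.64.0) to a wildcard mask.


Subnet mask: 255.255.192.0
Wildcard = 255.255.255.255 - subnet mask
255 - 255 = 0
255 - 255 = 0
255 - 192 = 63
255 - 0 = 255
Wildcard: 0.0.63.255


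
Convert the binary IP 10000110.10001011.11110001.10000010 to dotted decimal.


10000110 = 134
10001011 = 139
11110001 = 241
10000010 = 130
IP: 134.139.241.130


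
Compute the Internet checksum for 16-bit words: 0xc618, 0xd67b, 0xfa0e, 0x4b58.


Sum all words (with carry folding):
+ 0xc618 = 0xc618
+ 0xd67b = 0x9c94
+ 0xfa0e = 0x96a3
+ 0x4b58 = 0xe1fb
One's complement: ~0xe1fb
Checksum = 0x1e04


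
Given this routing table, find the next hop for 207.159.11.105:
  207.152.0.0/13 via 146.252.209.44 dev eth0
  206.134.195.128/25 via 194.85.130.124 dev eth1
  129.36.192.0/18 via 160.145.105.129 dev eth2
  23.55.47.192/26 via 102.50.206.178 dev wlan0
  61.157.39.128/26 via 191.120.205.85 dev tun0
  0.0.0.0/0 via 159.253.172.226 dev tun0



Longest prefix match for 207.159.11.105:
  /13 207.152.0.0: MATCH
  /25 206.134.195.128: no
  /18 129.36.192.0: no
  /26 23.55.47.192: no
  /26 61.157.39.128: no
  /0 0.0.0.0: MATCH
Selected: next-hop 146.252.209.44 via eth0 (matched /13)


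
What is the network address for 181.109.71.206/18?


IP:   10110101.01101101.01000111.11001110
Mask: 11111111.11111111.11000000.00000000
AND operation:
Net:  10110101.01101101.01000000.00000000
Network: 181.109.64.0/18


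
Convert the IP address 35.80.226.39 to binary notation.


35 = 00100011
80 = 01010000
226 = 11100010
39 = 00100111
Binary: 00100011.01010000.11100010.00100111


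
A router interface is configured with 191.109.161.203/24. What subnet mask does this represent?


/24 means 24 network bits, 8 host bits
Binary: 11111111111111111111111100000000
Mask: 255.255.255.0


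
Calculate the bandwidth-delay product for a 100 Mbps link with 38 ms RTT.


BDP = bandwidth * RTT
= 100 Mbps * 38 ms
= 100 * 1e6 * 38 / 1000 bits
= 3800000 bits
= 475000 bytes
= 463.8672 KB
BDP = 3800000 bits (475000 bytes)


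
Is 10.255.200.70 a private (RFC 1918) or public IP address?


RFC 1918 private ranges:
  10.0.0.0/8 (10.0.0.0 - 10.255.255.255)
  172.16.0.0/12 (172.16.0.0 - 172.31.255.255)
  192.168.0.0/16 (192.168.0.0 - 192.168.255.255)
Private (in 10.0.0.0/8)


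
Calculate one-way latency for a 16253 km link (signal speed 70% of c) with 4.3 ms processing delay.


Speed = 0.7 * 3e5 km/s = 210000 km/s
Propagation delay = 16253 / 210000 = 0.0774 s = 77.3952 ms
Processing delay = 4.3 ms
Total one-way latency = 81.6952 ms


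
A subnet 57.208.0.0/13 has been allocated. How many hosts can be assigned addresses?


Host bits = 32 - 13 = 19
Total addresses = 2^19 = 524288
Usable = total - 2 (network and broadcast)
Usable hosts: 524286


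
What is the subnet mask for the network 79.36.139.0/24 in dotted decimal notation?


/24 means 24 network bits, 8 host bits
Binary: 11111111111111111111111100000000
Mask: 255.255.255.0


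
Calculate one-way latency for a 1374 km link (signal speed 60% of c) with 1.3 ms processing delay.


Speed = 0.6 * 3e5 km/s = 180000 km/s
Propagation delay = 1374 / 180000 = 0.0076 s = 7.6333 ms
Processing delay = 1.3 ms
Total one-way latency = 8.9333 ms


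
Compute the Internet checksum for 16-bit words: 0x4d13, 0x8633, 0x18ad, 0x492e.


Sum all words (with carry folding):
+ 0x4d13 = 0x4d13
+ 0x8633 = 0xd346
+ 0x18ad = 0xebf3
+ 0x492e = 0x3522
One's complement: ~0x3522
Checksum = 0xcadd


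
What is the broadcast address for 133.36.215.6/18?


Network: 133.36.192.0/18
Host bits = 14
Set all host bits to 1:
Broadcast: 133.36.255.255


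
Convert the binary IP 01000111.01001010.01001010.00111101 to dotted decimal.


01000111 = 71
01001010 = 74
01001010 = 74
00111101 = 61
IP: 71.74.74.61


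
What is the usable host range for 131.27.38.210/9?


Network: 131.0.0.0
Broadcast: 131.127.255.255
First usable = network + 1
Last usable = broadcast - 1
Range: 131.0.0.1 to 131.127.255.254


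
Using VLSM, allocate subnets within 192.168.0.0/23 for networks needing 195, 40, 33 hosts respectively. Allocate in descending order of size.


195 hosts -> /24 (254 usable): 192.168.0.0/24
40 hosts -> /26 (62 usable): 192.168.1.0/26
33 hosts -> /26 (62 usable): 192.168.1.64/26
Allocation: 192.168.0.0/24 (195 hosts, 254 usable); 192.168.1.0/26 (40 hosts, 62 usable); 192.168.1.64/26 (33 hosts, 62 usable)


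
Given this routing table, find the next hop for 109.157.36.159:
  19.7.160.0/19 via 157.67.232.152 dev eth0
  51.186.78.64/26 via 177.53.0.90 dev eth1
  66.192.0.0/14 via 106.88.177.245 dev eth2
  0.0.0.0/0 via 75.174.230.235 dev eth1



Longest prefix match for 109.157.36.159:
  /19 19.7.160.0: no
  /26 51.186.78.64: no
  /14 66.192.0.0: no
  /0 0.0.0.0: MATCH
Selected: next-hop 75.174.230.235 via eth1 (matched /0)


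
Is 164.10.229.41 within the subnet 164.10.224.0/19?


Subnet network: 164.10.224.0
Test IP AND mask: 164.10.224.0
Yes, 164.10.229.41 is in 164.10.224.0/19


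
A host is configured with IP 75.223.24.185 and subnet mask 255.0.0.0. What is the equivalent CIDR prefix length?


Binary: 11111111.00000000.00000000.00000000
Count leading 1s
Prefix: /8


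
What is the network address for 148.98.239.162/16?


IP:   10010100.01100010.11101111.10100010
Mask: 11111111.11111111.00000000.00000000
AND operation:
Net:  10010100.01100010.00000000.00000000
Network: 148.98.0.0/16


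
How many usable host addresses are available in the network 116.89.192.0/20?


Host bits = 32 - 20 = 12
Total addresses = 2^12 = 4096
Usable = total - 2 (network and broadcast)
Usable hosts: 4094


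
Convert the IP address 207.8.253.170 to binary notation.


207 = 11001111
8 = 00001000
253 = 11111101
170 = 10101010
Binary: 11001111.00001000.11111101.10101010


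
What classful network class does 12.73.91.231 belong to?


First octet: 12
Binary: 00001100
0xxxxxxx -> Class A (1-126)
Class A, default mask 255.0.0.0 (/8)


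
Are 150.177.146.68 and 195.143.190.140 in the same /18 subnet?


Mask: 255.255.192.0
150.177.146.68 AND mask = 150.177.128.0
195.143.190.140 AND mask = 195.143.128.0
No, different subnets (150.177.128.0 vs 195.143.128.0)


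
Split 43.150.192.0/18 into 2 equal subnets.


New prefix = 18 + 1 = 19
Each subnet has 8192 addresses
  43.150.192.0/19
  43.150.224.0/19
Subnets: 43.150.192.0/19, 43.150.224.0/19


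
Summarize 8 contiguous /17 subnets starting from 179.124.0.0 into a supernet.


Original prefix: /17
Number of subnets: 8 = 2^3
New prefix = 17 - 3 = 14
Supernet: 179.124.0.0/14


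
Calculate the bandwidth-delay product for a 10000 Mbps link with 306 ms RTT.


BDP = bandwidth * RTT
= 10000 Mbps * 306 ms
= 10000 * 1e6 * 306 / 1000 bits
= 3060000000 bits
= 382500000 bytes
= 373535.1562 KB
BDP = 3060000000 bits (382500000 bytes)


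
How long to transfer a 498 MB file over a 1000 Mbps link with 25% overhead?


Effective throughput = 1000 * (1 - 25/100) = 750 Mbps
File size in Mb = 498 * 8 = 3984 Mb
Time = 3984 / 750
Time = 5.312 seconds


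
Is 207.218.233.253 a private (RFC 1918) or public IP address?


RFC 1918 private ranges:
  10.0.0.0/8 (10.0.0.0 - 10.255.255.255)
  172.16.0.0/12 (172.16.0.0 - 172.31.255.255)
  192.168.0.0/16 (192.168.0.0 - 192.168.255.255)
Public (not in any RFC 1918 range)


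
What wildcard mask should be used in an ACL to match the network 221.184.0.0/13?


Subnet mask: 255.248.0.0
Wildcard = 255.255.255.255 - subnet mask
255 - 255 = 0
255 - 248 = 7
255 - 0 = 255
255 - 0 = 255
Wildcard: 0.7.255.255


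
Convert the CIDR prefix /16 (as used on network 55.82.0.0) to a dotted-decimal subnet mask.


/16 means 16 network bits, 16 host bits
Binary: 11111111111111110000000000000000
Mask: 255.255.0.0


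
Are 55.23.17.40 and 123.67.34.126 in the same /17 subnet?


Mask: 255.255.128.0
55.23.17.40 AND mask = 55.23.0.0
123.67.34.126 AND mask = 123.67.0.0
No, different subnets (55.23.0.0 vs 123.67.0.0)


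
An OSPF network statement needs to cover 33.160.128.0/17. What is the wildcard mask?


Subnet mask: 255.255.128.0
Wildcard = 255.255.255.255 - subnet mask
255 - 255 = 0
255 - 255 = 0
255 - 128 = 127
255 - 0 = 255
Wildcard: 0.0.127.255


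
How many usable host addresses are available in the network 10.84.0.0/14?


Host bits = 32 - 14 = 18
Total addresses = 2^18 = 262144
Usable = total - 2 (network and broadcast)
Usable hosts: 262142


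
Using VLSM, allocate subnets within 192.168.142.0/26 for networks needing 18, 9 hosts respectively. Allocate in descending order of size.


18 hosts -> /27 (30 usable): 192.168.142.0/27
9 hosts -> /28 (14 usable): 192.168.142.32/28
Allocation: 192.168.142.0/27 (18 hosts, 30 usable); 192.168.142.32/28 (9 hosts, 14 usable)


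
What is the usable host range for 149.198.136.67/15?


Network: 149.198.0.0
Broadcast: 149.199.255.255
First usable = network + 1
Last usable = broadcast - 1
Range: 149.198.0.1 to 149.199.255.254


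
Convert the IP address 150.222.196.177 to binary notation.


150 = 10010110
222 = 11011110
196 = 11000100
177 = 10110001
Binary: 10010110.11011110.11000100.10110001


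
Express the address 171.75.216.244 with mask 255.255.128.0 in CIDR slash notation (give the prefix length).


Binary: 11111111.11111111.10000000.00000000
Count leading 1s
Prefix: /17


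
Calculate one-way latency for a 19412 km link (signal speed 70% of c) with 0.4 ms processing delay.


Speed = 0.7 * 3e5 km/s = 210000 km/s
Propagation delay = 19412 / 210000 = 0.0924 s = 92.4381 ms
Processing delay = 0.4 ms
Total one-way latency = 92.8381 ms


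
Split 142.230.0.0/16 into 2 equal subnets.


New prefix = 16 + 1 = 17
Each subnet has 32768 addresses
  142.230.0.0/17
  142.230.128.0/17
Subnets: 142.230.0.0/17, 142.230.128.0/17


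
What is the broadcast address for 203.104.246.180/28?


Network: 203.104.246.176/28
Host bits = 4
Set all host bits to 1:
Broadcast: 203.104.246.191


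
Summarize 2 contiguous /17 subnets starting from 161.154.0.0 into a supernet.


Original prefix: /17
Number of subnets: 2 = 2^1
New prefix = 17 - 1 = 16
Supernet: 161.154.0.0/16


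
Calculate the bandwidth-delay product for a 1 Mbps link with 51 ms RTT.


BDP = bandwidth * RTT
= 1 Mbps * 51 ms
= 1 * 1e6 * 51 / 1000 bits
= 51000 bits
= 6375 bytes
= 6.2256 KB
BDP = 51000 bits (6375 bytes)


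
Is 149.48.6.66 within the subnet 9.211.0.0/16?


Subnet network: 9.211.0.0
Test IP AND mask: 149.48.0.0
No, 149.48.6.66 is not in 9.211.0.0/16


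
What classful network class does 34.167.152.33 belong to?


First octet: 34
Binary: 00100010
0xxxxxxx -> Class A (1-126)
Class A, default mask 255.0.0.0 (/8)


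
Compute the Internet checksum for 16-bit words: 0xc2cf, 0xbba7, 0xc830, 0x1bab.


Sum all words (with carry folding):
+ 0xc2cf = 0xc2cf
+ 0xbba7 = 0x7e77
+ 0xc830 = 0x46a8
+ 0x1bab = 0x6253
One's complement: ~0x6253
Checksum = 0x9dac


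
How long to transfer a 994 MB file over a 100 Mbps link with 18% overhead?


Effective throughput = 100 * (1 - 18/100) = 82 Mbps
File size in Mb = 994 * 8 = 7952 Mb
Time = 7952 / 82
Time = 96.9756 seconds


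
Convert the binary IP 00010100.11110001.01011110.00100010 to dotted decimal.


00010100 = 20
11110001 = 241
01011110 = 94
00100010 = 34
IP: 20.241.94.34


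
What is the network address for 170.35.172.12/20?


IP:   10101010.00100011.10101100.00001100
Mask: 11111111.11111111.11110000.00000000
AND operation:
Net:  10101010.00100011.10100000.00000000
Network: 170.35.160.0/20


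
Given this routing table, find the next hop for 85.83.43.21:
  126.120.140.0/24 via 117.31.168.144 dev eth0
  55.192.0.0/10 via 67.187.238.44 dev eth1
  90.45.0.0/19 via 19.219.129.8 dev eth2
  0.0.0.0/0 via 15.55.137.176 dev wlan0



Longest prefix match for 85.83.43.21:
  /24 126.120.140.0: no
  /10 55.192.0.0: no
  /19 90.45.0.0: no
  /0 0.0.0.0: MATCH
Selected: next-hop 15.55.137.176 via wlan0 (matched /0)


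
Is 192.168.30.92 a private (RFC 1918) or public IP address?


RFC 1918 private ranges:
  10.0.0.0/8 (10.0.0.0 - 10.255.255.255)
  172.16.0.0/12 (172.16.0.0 - 172.31.255.255)
  192.168.0.0/16 (192.168.0.0 - 192.168.255.255)
Private (in 192.168.0.0/16)


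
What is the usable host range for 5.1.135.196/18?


Network: 5.1.128.0
Broadcast: 5.1.191.255
First usable = network + 1
Last usable = broadcast - 1
Range: 5.1.128.1 to 5.1.191.254


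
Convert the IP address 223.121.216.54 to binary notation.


223 = 11011111
121 = 01111001
216 = 11011000
54 = 00110110
Binary: 11011111.01111001.11011000.00110110


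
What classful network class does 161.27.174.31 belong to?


First octet: 161
Binary: 10100001
10xxxxxx -> Class B (128-191)
Class B, default mask 255.255.0.0 (/16)


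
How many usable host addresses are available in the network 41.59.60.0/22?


Host bits = 32 - 22 = 10
Total addresses = 2^10 = 1024
Usable = total - 2 (network and broadcast)
Usable hosts: 1022


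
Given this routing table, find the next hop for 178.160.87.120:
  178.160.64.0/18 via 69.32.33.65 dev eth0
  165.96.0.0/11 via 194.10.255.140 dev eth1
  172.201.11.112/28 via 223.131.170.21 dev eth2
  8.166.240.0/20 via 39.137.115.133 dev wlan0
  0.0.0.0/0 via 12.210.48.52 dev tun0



Longest prefix match for 178.160.87.120:
  /18 178.160.64.0: MATCH
  /11 165.96.0.0: no
  /28 172.201.11.112: no
  /20 8.166.240.0: no
  /0 0.0.0.0: MATCH
Selected: next-hop 69.32.33.65 via eth0 (matched /18)


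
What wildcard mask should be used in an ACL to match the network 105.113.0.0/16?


Subnet mask: 255.255.0.0
Wildcard = 255.255.255.255 - subnet mask
255 - 255 = 0
255 - 255 = 0
255 - 0 = 255
255 - 0 = 255
Wildcard: 0.0.255.255


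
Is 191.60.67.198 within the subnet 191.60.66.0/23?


Subnet network: 191.60.66.0
Test IP AND mask: 191.60.66.0
Yes, 191.60.67.198 is in 191.60.66.0/23


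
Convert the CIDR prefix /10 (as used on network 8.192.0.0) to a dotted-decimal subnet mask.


/10 means 10 network bits, 22 host bits
Binary: 11111111110000000000000000000000
Mask: 255.192.0.0


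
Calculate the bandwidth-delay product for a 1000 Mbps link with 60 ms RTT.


BDP = bandwidth * RTT
= 1000 Mbps * 60 ms
= 1000 * 1e6 * 60 / 1000 bits
= 60000000 bits
= 7500000 bytes
= 7324.2188 KB
BDP = 60000000 bits (7500000 bytes)


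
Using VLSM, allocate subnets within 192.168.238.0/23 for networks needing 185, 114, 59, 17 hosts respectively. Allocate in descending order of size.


185 hosts -> /24 (254 usable): 192.168.238.0/24
114 hosts -> /25 (126 usable): 192.168.239.0/25
59 hosts -> /26 (62 usable): 192.168.239.128/26
17 hosts -> /27 (30 usable): 192.168.239.192/27
Allocation: 192.168.238.0/24 (185 hosts, 254 usable); 192.168.239.0/25 (114 hosts, 126 usable); 192.168.239.128/26 (59 hosts, 62 usable); 192.168.239.192/27 (17 hosts, 30 usable)


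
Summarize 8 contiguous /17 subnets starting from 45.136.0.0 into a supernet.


Original prefix: /17
Number of subnets: 8 = 2^3
New prefix = 17 - 3 = 14
Supernet: 45.136.0.0/14


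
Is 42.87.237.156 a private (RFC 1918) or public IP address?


RFC 1918 private ranges:
  10.0.0.0/8 (10.0.0.0 - 10.255.255.255)
  172.16.0.0/12 (172.16.0.0 - 172.31.255.255)
  192.168.0.0/16 (192.168.0.0 - 192.168.255.255)
Public (not in any RFC 1918 range)


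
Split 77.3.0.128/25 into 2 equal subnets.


New prefix = 25 + 1 = 26
Each subnet has 64 addresses
  77.3.0.128/26
  77.3.0.192/26
Subnets: 77.3.0.128/26, 77.3.0.192/26


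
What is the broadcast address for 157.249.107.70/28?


Network: 157.249.107.64/28
Host bits = 4
Set all host bits to 1:
Broadcast: 157.249.107.79


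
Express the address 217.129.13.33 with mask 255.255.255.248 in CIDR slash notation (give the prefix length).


Binary: 11111111.11111111.11111111.11111000
Count leading 1s
Prefix: /29


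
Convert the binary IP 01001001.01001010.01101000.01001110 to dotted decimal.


01001001 = 73
01001010 = 74
01101000 = 104
01001110 = 78
IP: 73.74.104.78


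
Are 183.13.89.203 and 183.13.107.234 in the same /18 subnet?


Mask: 255.255.192.0
183.13.89.203 AND mask = 183.13.64.0
183.13.107.234 AND mask = 183.13.64.0
Yes, same subnet (183.13.64.0)


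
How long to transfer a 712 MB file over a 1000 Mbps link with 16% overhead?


Effective throughput = 1000 * (1 - 16/100) = 840 Mbps
File size in Mb = 712 * 8 = 5696 Mb
Time = 5696 / 840
Time = 6.781 seconds


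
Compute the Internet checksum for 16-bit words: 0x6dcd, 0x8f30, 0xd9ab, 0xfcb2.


Sum all words (with carry folding):
+ 0x6dcd = 0x6dcd
+ 0x8f30 = 0xfcfd
+ 0xd9ab = 0xd6a9
+ 0xfcb2 = 0xd35c
One's complement: ~0xd35c
Checksum = 0x2ca3


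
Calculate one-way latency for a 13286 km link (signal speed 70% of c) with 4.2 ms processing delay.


Speed = 0.7 * 3e5 km/s = 210000 km/s
Propagation delay = 13286 / 210000 = 0.0633 s = 63.2667 ms
Processing delay = 4.2 ms
Total one-way latency = 67.4667 ms


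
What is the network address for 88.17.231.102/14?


IP:   01011000.00010001.11100111.01100110
Mask: 11111111.11111100.00000000.00000000
AND operation:
Net:  01011000.00010000.00000000.00000000
Network: 88.16.0.0/14


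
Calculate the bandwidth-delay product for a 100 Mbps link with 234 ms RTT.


BDP = bandwidth * RTT
= 100 Mbps * 234 ms
= 100 * 1e6 * 234 / 1000 bits
= 23400000 bits
= 2925000 bytes
= 2856.4453 KB
BDP = 23400000 bits (2925000 bytes)


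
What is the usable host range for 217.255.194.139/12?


Network: 217.240.0.0
Broadcast: 217.255.255.255
First usable = network + 1
Last usable = broadcast - 1
Range: 217.240.0.1 to 217.255.255.254


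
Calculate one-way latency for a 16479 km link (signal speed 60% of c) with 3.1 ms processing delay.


Speed = 0.6 * 3e5 km/s = 180000 km/s
Propagation delay = 16479 / 180000 = 0.0916 s = 91.55 ms
Processing delay = 3.1 ms
Total one-way latency = 94.65 ms


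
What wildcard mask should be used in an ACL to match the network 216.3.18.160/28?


Subnet mask: 255.255.255.240
Wildcard = 255.255.255.255 - subnet mask
255 - 255 = 0
255 - 255 = 0
255 - 255 = 0
255 - 240 = 15
Wildcard: 0.0.0.15


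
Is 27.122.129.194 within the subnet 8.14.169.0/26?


Subnet network: 8.14.169.0
Test IP AND mask: 27.122.129.192
No, 27.122.129.194 is not in 8.14.169.0/26
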